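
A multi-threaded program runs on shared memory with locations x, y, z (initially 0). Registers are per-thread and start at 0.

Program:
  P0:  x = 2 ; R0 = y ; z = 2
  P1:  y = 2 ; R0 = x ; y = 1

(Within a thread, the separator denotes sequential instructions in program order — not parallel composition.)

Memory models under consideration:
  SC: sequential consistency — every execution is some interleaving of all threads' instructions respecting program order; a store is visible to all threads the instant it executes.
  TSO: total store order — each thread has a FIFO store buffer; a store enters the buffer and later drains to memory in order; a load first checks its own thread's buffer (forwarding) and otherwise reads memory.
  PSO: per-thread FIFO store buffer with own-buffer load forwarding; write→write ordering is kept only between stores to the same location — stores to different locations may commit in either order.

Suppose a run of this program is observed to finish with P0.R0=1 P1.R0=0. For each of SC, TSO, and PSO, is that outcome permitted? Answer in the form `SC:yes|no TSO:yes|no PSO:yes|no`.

SC:yes TSO:yes PSO:yes

outcome vector order: (P0.R0,P1.R0)
[SC] allowed = {<0 2>, <1 0>, <1 2>, <2 0>, <2 2>}
[TSO] allowed = {<0 0>, <0 2>, <1 0>, <1 2>, <2 0>, <2 2>}
[PSO] allowed = {<0 0>, <0 2>, <1 0>, <1 2>, <2 0>, <2 2>}
target <1 0> ∈ {SC,TSO,PSO}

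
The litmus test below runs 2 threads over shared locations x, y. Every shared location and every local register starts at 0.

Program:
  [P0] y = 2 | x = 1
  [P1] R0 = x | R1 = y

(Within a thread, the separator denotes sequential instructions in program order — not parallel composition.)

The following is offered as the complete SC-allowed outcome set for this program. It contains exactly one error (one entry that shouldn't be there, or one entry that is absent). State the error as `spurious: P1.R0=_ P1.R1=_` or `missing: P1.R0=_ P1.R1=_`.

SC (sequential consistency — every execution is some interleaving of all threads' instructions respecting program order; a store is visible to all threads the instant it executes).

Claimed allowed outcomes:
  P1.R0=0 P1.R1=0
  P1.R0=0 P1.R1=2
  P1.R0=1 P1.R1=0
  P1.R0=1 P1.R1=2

outcome vector order: (P1.R0,P1.R1)
[SC] allowed = {00; 02; 12}
claimed∖SC = {10}

spurious: P1.R0=1 P1.R1=0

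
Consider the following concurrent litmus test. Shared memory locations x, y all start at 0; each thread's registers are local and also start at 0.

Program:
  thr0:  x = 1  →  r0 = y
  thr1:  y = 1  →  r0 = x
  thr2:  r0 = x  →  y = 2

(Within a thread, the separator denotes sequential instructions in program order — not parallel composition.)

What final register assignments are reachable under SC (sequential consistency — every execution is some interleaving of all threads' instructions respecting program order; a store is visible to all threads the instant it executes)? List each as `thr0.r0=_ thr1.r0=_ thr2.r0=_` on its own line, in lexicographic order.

thr0.r0=0 thr1.r0=1 thr2.r0=0
thr0.r0=0 thr1.r0=1 thr2.r0=1
thr0.r0=1 thr1.r0=0 thr2.r0=0
thr0.r0=1 thr1.r0=0 thr2.r0=1
thr0.r0=1 thr1.r0=1 thr2.r0=0
thr0.r0=1 thr1.r0=1 thr2.r0=1
thr0.r0=2 thr1.r0=0 thr2.r0=0
thr0.r0=2 thr1.r0=0 thr2.r0=1
thr0.r0=2 thr1.r0=1 thr2.r0=0
thr0.r0=2 thr1.r0=1 thr2.r0=1

outcome vector order: (thr0.r0,thr1.r0,thr2.r0)
|SC outcomes| = 10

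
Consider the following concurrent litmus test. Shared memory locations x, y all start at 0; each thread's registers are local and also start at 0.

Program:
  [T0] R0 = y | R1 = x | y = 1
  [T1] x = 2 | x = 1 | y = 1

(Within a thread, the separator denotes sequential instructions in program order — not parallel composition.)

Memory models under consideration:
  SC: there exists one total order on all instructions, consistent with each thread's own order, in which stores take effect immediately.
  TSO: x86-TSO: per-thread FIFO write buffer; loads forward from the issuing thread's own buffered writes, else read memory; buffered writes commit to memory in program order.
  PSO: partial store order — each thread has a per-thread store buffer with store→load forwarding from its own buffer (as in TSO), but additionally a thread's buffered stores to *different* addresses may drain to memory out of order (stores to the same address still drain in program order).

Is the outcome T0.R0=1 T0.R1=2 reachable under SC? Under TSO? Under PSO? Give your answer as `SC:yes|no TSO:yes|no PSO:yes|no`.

outcome vector order: (T0.R0,T0.R1)
SC: 4 outcomes — {(0,0); (0,1); (0,2); (1,1)}
TSO: 4 outcomes — {(0,0); (0,1); (0,2); (1,1)}
PSO: 6 outcomes — {(0,0); (0,1); (0,2); (1,0); (1,1); (1,2)}
target (1,2) ∈ {PSO}

SC:no TSO:no PSO:yes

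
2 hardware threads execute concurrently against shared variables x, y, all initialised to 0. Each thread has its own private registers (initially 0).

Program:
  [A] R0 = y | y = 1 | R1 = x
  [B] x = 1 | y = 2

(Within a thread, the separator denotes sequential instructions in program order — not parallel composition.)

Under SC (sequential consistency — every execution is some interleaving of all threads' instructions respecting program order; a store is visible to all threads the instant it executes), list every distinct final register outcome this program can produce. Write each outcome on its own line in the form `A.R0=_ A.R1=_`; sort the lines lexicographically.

outcome vector order: (A.R0,A.R1)
|SC outcomes| = 3

A.R0=0 A.R1=0
A.R0=0 A.R1=1
A.R0=2 A.R1=1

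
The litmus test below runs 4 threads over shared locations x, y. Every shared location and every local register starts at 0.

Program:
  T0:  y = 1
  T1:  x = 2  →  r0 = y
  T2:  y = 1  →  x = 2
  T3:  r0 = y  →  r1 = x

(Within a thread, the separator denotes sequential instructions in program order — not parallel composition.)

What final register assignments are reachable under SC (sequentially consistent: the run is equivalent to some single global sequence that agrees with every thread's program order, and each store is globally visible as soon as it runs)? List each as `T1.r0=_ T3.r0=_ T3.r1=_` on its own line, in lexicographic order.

T1.r0=0 T3.r0=0 T3.r1=0
T1.r0=0 T3.r0=0 T3.r1=2
T1.r0=0 T3.r0=1 T3.r1=2
T1.r0=1 T3.r0=0 T3.r1=0
T1.r0=1 T3.r0=0 T3.r1=2
T1.r0=1 T3.r0=1 T3.r1=0
T1.r0=1 T3.r0=1 T3.r1=2

outcome vector order: (T1.r0,T3.r0,T3.r1)
|SC outcomes| = 7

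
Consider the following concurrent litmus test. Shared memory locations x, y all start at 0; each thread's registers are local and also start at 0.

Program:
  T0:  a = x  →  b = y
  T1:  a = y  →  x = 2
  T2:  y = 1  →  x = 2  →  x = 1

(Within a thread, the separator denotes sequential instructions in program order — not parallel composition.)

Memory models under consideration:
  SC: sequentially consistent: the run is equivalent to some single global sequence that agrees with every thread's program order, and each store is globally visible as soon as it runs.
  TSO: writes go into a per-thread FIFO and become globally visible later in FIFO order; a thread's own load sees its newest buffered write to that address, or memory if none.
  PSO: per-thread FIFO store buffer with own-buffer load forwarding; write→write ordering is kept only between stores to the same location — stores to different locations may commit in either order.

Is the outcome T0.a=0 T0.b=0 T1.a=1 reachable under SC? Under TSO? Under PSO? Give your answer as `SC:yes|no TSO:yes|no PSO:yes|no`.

SC:yes TSO:yes PSO:yes

outcome vector order: (T0.a,T0.b,T1.a)
SC: 9 outcomes — {<0 0 0> <0 0 1> <0 1 0> <0 1 1> <1 1 0> <1 1 1> <2 0 0> <2 1 0> <2 1 1>}
TSO: 9 outcomes — {<0 0 0> <0 0 1> <0 1 0> <0 1 1> <1 1 0> <1 1 1> <2 0 0> <2 1 0> <2 1 1>}
PSO: 12 outcomes — {<0 0 0> <0 0 1> <0 1 0> <0 1 1> <1 0 0> <1 0 1> <1 1 0> <1 1 1> <2 0 0> <2 0 1> <2 1 0> <2 1 1>}
target <0 0 1> ∈ {SC,TSO,PSO}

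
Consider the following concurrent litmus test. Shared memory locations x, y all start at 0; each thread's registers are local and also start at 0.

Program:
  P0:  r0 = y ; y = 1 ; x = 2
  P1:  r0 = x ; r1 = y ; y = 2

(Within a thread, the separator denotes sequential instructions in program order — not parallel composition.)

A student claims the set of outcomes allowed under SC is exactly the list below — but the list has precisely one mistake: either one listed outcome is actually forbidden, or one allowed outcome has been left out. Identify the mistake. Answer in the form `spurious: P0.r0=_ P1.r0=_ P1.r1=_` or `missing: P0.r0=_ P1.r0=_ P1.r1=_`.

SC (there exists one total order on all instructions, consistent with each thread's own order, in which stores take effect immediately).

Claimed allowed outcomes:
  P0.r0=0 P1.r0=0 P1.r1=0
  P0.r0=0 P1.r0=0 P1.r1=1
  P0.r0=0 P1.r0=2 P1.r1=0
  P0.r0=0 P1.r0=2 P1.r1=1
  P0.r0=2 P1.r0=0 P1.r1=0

spurious: P0.r0=0 P1.r0=2 P1.r1=0

outcome vector order: (P0.r0,P1.r0,P1.r1)
SC: 4 outcomes — {0/0/0 0/0/1 0/2/1 2/0/0}
claimed∖SC = {0/2/0}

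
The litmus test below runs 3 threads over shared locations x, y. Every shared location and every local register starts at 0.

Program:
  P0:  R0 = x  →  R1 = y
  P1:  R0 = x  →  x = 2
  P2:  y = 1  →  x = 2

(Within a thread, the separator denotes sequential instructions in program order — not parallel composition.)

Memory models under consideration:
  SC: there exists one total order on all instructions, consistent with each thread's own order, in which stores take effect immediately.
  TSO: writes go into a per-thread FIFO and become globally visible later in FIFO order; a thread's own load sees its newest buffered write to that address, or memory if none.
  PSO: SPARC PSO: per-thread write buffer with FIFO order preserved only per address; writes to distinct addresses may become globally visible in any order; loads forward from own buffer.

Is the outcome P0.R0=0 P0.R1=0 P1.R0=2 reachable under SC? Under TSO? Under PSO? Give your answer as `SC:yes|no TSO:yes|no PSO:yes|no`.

SC:yes TSO:yes PSO:yes

outcome vector order: (P0.R0,P0.R1,P1.R0)
under SC → 000; 002; 010; 012; 200; 210; 212
under TSO → 000; 002; 010; 012; 200; 210; 212
under PSO → 000; 002; 010; 012; 200; 202; 210; 212
target 002 ∈ {SC,TSO,PSO}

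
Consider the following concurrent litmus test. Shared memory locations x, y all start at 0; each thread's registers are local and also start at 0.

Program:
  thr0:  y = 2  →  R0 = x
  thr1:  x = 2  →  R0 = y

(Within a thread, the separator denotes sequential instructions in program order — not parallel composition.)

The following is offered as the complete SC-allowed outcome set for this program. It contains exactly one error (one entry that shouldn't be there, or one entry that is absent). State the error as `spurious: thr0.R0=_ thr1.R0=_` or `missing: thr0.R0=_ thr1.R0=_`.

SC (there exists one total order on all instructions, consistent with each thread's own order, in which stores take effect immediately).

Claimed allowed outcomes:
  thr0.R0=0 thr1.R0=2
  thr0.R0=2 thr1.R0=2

outcome vector order: (thr0.R0,thr1.R0)
SC: 3 outcomes — {02, 20, 22}
SC∖claimed = {20}

missing: thr0.R0=2 thr1.R0=0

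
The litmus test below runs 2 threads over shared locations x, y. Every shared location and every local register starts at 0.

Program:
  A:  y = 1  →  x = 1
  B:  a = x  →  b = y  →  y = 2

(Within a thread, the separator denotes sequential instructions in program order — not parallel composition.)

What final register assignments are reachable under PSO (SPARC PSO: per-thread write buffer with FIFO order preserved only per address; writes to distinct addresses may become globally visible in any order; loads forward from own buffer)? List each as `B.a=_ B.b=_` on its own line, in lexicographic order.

B.a=0 B.b=0
B.a=0 B.b=1
B.a=1 B.b=0
B.a=1 B.b=1

outcome vector order: (B.a,B.b)
|PSO outcomes| = 4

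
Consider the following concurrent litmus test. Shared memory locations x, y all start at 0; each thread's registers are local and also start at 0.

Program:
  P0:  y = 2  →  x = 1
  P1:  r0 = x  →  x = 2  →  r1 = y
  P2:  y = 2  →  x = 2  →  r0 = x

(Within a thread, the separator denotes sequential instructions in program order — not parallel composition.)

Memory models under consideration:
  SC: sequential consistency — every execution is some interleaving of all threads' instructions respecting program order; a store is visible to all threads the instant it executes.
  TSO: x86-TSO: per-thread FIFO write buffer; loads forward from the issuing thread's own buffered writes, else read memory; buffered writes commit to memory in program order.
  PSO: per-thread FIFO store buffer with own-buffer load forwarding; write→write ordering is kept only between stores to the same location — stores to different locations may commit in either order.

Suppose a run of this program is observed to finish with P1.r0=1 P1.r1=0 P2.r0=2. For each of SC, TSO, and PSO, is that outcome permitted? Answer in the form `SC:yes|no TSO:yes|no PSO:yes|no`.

outcome vector order: (P1.r0,P1.r1,P2.r0)
SC (8): 0/0/1, 0/0/2, 0/2/1, 0/2/2, 1/2/1, 1/2/2, 2/2/1, 2/2/2
TSO (8): 0/0/1, 0/0/2, 0/2/1, 0/2/2, 1/2/1, 1/2/2, 2/2/1, 2/2/2
PSO (12): 0/0/1, 0/0/2, 0/2/1, 0/2/2, 1/0/1, 1/0/2, 1/2/1, 1/2/2, 2/0/1, 2/0/2, 2/2/1, 2/2/2
target 1/0/2 ∈ {PSO}

SC:no TSO:no PSO:yes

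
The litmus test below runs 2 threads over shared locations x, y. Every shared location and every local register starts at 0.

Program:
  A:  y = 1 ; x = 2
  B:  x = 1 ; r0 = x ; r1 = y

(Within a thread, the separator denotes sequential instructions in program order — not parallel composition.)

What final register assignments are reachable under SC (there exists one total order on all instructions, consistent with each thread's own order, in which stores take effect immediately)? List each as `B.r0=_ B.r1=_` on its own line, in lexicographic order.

B.r0=1 B.r1=0
B.r0=1 B.r1=1
B.r0=2 B.r1=1

outcome vector order: (B.r0,B.r1)
|SC outcomes| = 3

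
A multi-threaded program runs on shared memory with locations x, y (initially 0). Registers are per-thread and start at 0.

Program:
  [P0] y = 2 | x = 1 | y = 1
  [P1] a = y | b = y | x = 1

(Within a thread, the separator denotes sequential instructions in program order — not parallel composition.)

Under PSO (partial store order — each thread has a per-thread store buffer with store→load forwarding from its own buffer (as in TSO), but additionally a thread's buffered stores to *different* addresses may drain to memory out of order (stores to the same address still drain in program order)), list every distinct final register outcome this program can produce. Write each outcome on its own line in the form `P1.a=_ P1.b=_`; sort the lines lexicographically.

outcome vector order: (P1.a,P1.b)
|PSO outcomes| = 6

P1.a=0 P1.b=0
P1.a=0 P1.b=1
P1.a=0 P1.b=2
P1.a=1 P1.b=1
P1.a=2 P1.b=1
P1.a=2 P1.b=2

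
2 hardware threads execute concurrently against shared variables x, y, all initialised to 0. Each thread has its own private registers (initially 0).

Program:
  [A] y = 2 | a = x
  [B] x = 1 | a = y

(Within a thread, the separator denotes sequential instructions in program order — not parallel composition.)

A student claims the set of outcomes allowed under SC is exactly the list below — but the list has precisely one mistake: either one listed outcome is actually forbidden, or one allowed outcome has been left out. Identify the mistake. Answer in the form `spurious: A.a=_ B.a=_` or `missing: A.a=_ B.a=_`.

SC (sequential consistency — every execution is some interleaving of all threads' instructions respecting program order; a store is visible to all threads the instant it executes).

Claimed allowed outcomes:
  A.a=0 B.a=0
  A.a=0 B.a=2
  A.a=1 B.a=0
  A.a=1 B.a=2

spurious: A.a=0 B.a=0

outcome vector order: (A.a,B.a)
under SC → 0/2; 1/0; 1/2
claimed∖SC = {0/0}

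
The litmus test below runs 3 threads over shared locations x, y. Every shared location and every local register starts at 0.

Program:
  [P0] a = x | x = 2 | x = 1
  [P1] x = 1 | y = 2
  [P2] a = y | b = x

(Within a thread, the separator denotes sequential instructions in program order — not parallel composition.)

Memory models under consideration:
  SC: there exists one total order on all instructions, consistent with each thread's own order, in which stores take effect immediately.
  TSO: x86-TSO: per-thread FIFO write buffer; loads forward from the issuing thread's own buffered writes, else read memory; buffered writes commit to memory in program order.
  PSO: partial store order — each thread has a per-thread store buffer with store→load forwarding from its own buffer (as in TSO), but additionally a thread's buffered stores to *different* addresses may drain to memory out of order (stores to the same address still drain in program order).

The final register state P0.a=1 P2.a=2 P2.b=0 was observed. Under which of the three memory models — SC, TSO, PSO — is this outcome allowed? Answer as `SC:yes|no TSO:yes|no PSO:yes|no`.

outcome vector order: (P0.a,P2.a,P2.b)
SC: 10 outcomes — {(0,0,0), (0,0,1), (0,0,2), (0,2,1), (0,2,2), (1,0,0), (1,0,1), (1,0,2), (1,2,1), (1,2,2)}
TSO: 10 outcomes — {(0,0,0), (0,0,1), (0,0,2), (0,2,1), (0,2,2), (1,0,0), (1,0,1), (1,0,2), (1,2,1), (1,2,2)}
PSO: 12 outcomes — {(0,0,0), (0,0,1), (0,0,2), (0,2,0), (0,2,1), (0,2,2), (1,0,0), (1,0,1), (1,0,2), (1,2,0), (1,2,1), (1,2,2)}
target (1,2,0) ∈ {PSO}

SC:no TSO:no PSO:yes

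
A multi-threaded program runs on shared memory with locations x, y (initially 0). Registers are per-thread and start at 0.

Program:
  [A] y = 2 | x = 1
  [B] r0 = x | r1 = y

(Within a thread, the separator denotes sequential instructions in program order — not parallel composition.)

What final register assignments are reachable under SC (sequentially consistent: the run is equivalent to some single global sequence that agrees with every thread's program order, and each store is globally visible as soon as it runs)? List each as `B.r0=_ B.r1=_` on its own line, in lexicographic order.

outcome vector order: (B.r0,B.r1)
|SC outcomes| = 3

B.r0=0 B.r1=0
B.r0=0 B.r1=2
B.r0=1 B.r1=2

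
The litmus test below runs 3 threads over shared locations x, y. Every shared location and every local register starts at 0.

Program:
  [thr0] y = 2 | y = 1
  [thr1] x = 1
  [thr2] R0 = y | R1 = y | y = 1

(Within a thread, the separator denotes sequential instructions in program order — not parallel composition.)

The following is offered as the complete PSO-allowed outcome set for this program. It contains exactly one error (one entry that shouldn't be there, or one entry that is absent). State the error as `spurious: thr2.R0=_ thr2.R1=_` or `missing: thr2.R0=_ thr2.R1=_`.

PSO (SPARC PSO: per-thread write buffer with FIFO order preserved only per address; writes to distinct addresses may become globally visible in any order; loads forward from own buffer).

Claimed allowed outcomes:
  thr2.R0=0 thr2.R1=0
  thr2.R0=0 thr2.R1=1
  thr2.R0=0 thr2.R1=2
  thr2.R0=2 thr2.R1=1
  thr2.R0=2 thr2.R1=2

outcome vector order: (thr2.R0,thr2.R1)
under PSO → 00, 01, 02, 11, 21, 22
PSO∖claimed = {11}

missing: thr2.R0=1 thr2.R1=1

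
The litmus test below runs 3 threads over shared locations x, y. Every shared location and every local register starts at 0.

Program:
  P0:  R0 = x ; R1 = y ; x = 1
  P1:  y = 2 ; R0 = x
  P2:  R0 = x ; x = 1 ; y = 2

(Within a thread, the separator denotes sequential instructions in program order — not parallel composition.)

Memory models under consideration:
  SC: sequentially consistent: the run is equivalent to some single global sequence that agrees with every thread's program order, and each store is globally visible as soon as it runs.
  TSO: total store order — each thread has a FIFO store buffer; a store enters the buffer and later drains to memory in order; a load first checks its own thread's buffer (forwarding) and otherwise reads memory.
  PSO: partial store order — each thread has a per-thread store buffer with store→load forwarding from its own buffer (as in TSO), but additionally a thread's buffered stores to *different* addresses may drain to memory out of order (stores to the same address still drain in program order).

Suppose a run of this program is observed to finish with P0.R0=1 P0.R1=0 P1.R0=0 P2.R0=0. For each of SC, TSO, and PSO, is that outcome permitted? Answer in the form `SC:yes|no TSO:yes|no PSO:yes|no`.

outcome vector order: (P0.R0,P0.R1,P1.R0,P2.R0)
[SC] allowed = {<0 0 0 0>, <0 0 0 1>, <0 0 1 0>, <0 0 1 1>, <0 2 0 0>, <0 2 0 1>, <0 2 1 0>, <0 2 1 1>, <1 0 1 0>, <1 2 0 0>, <1 2 1 0>}
[TSO] allowed = {<0 0 0 0>, <0 0 0 1>, <0 0 1 0>, <0 0 1 1>, <0 2 0 0>, <0 2 0 1>, <0 2 1 0>, <0 2 1 1>, <1 0 0 0>, <1 0 1 0>, <1 2 0 0>, <1 2 1 0>}
[PSO] allowed = {<0 0 0 0>, <0 0 0 1>, <0 0 1 0>, <0 0 1 1>, <0 2 0 0>, <0 2 0 1>, <0 2 1 0>, <0 2 1 1>, <1 0 0 0>, <1 0 1 0>, <1 2 0 0>, <1 2 1 0>}
target <1 0 0 0> ∈ {TSO,PSO}

SC:no TSO:yes PSO:yes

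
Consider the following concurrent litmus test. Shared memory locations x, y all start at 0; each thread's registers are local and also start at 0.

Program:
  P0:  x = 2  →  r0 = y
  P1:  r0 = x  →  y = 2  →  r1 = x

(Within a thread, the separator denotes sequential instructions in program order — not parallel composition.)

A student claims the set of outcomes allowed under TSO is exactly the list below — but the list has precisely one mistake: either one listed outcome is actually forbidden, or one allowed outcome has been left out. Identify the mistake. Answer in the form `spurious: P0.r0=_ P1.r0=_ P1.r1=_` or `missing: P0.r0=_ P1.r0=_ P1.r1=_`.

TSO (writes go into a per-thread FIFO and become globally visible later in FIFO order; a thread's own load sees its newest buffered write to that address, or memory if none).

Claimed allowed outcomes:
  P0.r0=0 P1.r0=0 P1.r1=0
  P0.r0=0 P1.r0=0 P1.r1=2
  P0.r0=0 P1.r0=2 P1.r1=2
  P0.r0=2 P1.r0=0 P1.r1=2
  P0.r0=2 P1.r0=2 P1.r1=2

outcome vector order: (P0.r0,P1.r0,P1.r1)
[TSO] allowed = {<0 0 0>, <0 0 2>, <0 2 2>, <2 0 0>, <2 0 2>, <2 2 2>}
TSO∖claimed = {<2 0 0>}

missing: P0.r0=2 P1.r0=0 P1.r1=0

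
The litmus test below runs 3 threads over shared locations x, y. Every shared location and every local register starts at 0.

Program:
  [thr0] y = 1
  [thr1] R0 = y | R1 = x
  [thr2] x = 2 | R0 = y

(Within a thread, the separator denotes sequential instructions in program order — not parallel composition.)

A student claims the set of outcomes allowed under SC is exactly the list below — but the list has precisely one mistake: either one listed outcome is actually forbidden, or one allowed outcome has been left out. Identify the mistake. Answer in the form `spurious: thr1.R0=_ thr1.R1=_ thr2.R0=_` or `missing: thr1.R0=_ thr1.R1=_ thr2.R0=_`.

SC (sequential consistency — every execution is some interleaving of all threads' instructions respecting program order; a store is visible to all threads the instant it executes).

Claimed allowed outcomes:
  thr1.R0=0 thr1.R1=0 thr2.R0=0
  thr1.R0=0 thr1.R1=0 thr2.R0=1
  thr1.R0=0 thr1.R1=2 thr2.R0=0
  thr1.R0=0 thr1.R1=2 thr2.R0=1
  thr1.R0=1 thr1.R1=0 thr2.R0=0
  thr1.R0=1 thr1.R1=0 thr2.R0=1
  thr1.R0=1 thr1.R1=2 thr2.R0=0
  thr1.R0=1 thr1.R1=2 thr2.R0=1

outcome vector order: (thr1.R0,thr1.R1,thr2.R0)
under SC → 0/0/0, 0/0/1, 0/2/0, 0/2/1, 1/0/1, 1/2/0, 1/2/1
claimed∖SC = {1/0/0}

spurious: thr1.R0=1 thr1.R1=0 thr2.R0=0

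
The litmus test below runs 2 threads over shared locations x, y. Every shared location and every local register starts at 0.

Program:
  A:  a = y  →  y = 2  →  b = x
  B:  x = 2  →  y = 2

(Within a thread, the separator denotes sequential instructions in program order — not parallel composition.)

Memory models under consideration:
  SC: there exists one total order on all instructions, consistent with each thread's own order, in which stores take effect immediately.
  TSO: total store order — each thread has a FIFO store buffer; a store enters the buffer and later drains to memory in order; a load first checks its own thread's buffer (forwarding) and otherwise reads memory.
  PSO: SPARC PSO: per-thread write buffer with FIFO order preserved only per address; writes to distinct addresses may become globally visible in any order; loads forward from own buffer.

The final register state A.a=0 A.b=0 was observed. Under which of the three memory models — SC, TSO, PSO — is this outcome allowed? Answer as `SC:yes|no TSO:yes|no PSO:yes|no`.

outcome vector order: (A.a,A.b)
SC: 3 outcomes — {00, 02, 22}
TSO: 3 outcomes — {00, 02, 22}
PSO: 4 outcomes — {00, 02, 20, 22}
target 00 ∈ {SC,TSO,PSO}

SC:yes TSO:yes PSO:yes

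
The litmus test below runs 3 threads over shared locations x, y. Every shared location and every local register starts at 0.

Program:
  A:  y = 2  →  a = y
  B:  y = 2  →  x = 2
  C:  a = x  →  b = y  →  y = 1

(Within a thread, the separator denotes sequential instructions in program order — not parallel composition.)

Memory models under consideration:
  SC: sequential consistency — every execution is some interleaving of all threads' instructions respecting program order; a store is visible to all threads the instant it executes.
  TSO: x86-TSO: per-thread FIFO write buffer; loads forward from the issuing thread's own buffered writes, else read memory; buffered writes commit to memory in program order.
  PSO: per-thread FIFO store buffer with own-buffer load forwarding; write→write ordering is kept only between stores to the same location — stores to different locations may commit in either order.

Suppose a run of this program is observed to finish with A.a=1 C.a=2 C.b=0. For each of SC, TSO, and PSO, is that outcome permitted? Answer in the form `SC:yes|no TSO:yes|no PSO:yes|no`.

outcome vector order: (A.a,C.a,C.b)
under SC → 1/0/0, 1/0/2, 1/2/2, 2/0/0, 2/0/2, 2/2/2
under TSO → 1/0/0, 1/0/2, 1/2/2, 2/0/0, 2/0/2, 2/2/2
under PSO → 1/0/0, 1/0/2, 1/2/0, 1/2/2, 2/0/0, 2/0/2, 2/2/0, 2/2/2
target 1/2/0 ∈ {PSO}

SC:no TSO:no PSO:yes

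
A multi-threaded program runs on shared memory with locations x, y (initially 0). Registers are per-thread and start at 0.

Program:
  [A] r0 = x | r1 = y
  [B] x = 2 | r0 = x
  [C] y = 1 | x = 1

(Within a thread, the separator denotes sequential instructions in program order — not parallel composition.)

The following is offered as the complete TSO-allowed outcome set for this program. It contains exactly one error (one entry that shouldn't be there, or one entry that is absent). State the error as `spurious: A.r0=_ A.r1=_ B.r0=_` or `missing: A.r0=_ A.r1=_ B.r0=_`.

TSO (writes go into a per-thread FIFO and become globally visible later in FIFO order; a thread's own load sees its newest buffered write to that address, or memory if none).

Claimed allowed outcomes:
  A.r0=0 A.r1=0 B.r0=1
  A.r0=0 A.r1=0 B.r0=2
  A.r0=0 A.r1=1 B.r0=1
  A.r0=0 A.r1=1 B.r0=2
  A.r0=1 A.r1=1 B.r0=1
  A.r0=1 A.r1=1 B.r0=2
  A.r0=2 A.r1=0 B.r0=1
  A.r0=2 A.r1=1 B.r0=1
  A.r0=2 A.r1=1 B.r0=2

outcome vector order: (A.r0,A.r1,B.r0)
[TSO] allowed = {<0 0 1> <0 0 2> <0 1 1> <0 1 2> <1 1 1> <1 1 2> <2 0 1> <2 0 2> <2 1 1> <2 1 2>}
TSO∖claimed = {<2 0 2>}

missing: A.r0=2 A.r1=0 B.r0=2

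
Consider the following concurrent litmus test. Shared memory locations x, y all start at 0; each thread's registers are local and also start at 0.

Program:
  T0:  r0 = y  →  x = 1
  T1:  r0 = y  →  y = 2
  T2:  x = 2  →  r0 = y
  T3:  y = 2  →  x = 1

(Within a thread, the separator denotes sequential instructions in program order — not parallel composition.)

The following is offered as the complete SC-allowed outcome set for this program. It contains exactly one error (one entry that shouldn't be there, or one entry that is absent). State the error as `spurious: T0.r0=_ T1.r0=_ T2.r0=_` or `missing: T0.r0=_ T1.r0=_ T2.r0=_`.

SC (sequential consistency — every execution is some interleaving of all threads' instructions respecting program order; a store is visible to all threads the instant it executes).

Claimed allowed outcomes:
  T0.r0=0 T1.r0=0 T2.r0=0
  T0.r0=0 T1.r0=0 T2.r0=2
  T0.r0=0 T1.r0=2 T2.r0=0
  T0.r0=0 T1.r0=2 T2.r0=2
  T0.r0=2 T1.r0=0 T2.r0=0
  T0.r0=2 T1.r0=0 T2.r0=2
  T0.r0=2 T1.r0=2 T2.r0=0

missing: T0.r0=2 T1.r0=2 T2.r0=2

outcome vector order: (T0.r0,T1.r0,T2.r0)
[SC] allowed = {000; 002; 020; 022; 200; 202; 220; 222}
SC∖claimed = {222}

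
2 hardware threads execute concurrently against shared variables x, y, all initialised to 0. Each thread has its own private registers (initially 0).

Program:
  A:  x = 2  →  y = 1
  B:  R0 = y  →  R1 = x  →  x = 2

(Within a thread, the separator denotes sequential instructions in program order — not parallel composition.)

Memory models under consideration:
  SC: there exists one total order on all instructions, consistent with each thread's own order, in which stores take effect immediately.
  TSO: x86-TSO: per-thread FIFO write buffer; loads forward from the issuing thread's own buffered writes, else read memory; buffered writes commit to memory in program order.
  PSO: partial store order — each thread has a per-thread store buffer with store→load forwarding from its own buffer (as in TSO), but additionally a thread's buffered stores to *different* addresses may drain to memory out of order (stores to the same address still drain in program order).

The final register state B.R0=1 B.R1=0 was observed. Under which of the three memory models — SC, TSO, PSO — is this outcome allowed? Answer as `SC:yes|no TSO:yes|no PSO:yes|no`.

SC:no TSO:no PSO:yes

outcome vector order: (B.R0,B.R1)
under SC → 0/0, 0/2, 1/2
under TSO → 0/0, 0/2, 1/2
under PSO → 0/0, 0/2, 1/0, 1/2
target 1/0 ∈ {PSO}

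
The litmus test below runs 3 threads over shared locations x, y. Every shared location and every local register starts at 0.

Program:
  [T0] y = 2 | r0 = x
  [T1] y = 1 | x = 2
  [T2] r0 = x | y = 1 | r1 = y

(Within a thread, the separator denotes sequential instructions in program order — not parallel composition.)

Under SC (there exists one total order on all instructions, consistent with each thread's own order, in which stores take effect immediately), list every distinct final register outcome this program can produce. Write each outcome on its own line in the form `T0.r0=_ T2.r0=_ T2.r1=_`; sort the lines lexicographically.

T0.r0=0 T2.r0=0 T2.r1=1
T0.r0=0 T2.r0=0 T2.r1=2
T0.r0=0 T2.r0=2 T2.r1=1
T0.r0=2 T2.r0=0 T2.r1=1
T0.r0=2 T2.r0=0 T2.r1=2
T0.r0=2 T2.r0=2 T2.r1=1
T0.r0=2 T2.r0=2 T2.r1=2

outcome vector order: (T0.r0,T2.r0,T2.r1)
|SC outcomes| = 7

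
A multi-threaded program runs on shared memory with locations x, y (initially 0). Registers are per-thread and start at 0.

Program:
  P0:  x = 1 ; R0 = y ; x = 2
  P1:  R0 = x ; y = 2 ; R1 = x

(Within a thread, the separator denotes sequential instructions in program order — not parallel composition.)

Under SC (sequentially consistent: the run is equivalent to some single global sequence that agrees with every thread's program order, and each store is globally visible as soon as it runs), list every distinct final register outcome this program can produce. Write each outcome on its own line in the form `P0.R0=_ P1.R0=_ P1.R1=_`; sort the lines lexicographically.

outcome vector order: (P0.R0,P1.R0,P1.R1)
|SC outcomes| = 10

P0.R0=0 P1.R0=0 P1.R1=1
P0.R0=0 P1.R0=0 P1.R1=2
P0.R0=0 P1.R0=1 P1.R1=1
P0.R0=0 P1.R0=1 P1.R1=2
P0.R0=0 P1.R0=2 P1.R1=2
P0.R0=2 P1.R0=0 P1.R1=0
P0.R0=2 P1.R0=0 P1.R1=1
P0.R0=2 P1.R0=0 P1.R1=2
P0.R0=2 P1.R0=1 P1.R1=1
P0.R0=2 P1.R0=1 P1.R1=2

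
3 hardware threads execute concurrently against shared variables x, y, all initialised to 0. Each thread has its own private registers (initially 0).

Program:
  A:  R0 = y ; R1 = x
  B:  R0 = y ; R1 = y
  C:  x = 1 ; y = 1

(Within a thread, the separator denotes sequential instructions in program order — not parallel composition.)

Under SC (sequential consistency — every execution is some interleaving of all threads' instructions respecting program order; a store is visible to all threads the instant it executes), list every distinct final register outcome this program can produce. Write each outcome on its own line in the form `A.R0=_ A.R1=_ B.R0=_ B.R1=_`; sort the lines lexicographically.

outcome vector order: (A.R0,A.R1,B.R0,B.R1)
|SC outcomes| = 9

A.R0=0 A.R1=0 B.R0=0 B.R1=0
A.R0=0 A.R1=0 B.R0=0 B.R1=1
A.R0=0 A.R1=0 B.R0=1 B.R1=1
A.R0=0 A.R1=1 B.R0=0 B.R1=0
A.R0=0 A.R1=1 B.R0=0 B.R1=1
A.R0=0 A.R1=1 B.R0=1 B.R1=1
A.R0=1 A.R1=1 B.R0=0 B.R1=0
A.R0=1 A.R1=1 B.R0=0 B.R1=1
A.R0=1 A.R1=1 B.R0=1 B.R1=1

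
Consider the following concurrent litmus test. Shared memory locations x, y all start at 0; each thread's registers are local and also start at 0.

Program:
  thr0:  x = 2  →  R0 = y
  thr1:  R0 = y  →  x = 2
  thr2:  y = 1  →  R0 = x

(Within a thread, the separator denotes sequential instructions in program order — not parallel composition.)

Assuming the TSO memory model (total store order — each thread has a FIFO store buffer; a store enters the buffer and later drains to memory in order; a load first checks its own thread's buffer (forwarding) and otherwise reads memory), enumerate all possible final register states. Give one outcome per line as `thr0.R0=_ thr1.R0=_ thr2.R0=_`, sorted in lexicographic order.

thr0.R0=0 thr1.R0=0 thr2.R0=0
thr0.R0=0 thr1.R0=0 thr2.R0=2
thr0.R0=0 thr1.R0=1 thr2.R0=0
thr0.R0=0 thr1.R0=1 thr2.R0=2
thr0.R0=1 thr1.R0=0 thr2.R0=0
thr0.R0=1 thr1.R0=0 thr2.R0=2
thr0.R0=1 thr1.R0=1 thr2.R0=0
thr0.R0=1 thr1.R0=1 thr2.R0=2

outcome vector order: (thr0.R0,thr1.R0,thr2.R0)
|TSO outcomes| = 8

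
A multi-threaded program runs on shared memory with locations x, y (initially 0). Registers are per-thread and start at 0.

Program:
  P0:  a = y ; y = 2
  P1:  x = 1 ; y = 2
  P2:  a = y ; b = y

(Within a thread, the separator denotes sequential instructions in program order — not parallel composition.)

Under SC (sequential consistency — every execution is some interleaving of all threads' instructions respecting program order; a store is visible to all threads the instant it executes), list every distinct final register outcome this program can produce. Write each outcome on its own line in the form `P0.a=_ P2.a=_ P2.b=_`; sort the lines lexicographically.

outcome vector order: (P0.a,P2.a,P2.b)
|SC outcomes| = 6

P0.a=0 P2.a=0 P2.b=0
P0.a=0 P2.a=0 P2.b=2
P0.a=0 P2.a=2 P2.b=2
P0.a=2 P2.a=0 P2.b=0
P0.a=2 P2.a=0 P2.b=2
P0.a=2 P2.a=2 P2.b=2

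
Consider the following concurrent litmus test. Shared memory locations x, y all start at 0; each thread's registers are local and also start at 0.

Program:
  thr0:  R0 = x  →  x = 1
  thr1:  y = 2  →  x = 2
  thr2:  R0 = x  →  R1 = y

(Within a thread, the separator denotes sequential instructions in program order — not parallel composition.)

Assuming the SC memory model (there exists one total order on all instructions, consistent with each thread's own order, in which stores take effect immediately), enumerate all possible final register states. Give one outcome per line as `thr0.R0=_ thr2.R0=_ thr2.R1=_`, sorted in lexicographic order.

outcome vector order: (thr0.R0,thr2.R0,thr2.R1)
|SC outcomes| = 9

thr0.R0=0 thr2.R0=0 thr2.R1=0
thr0.R0=0 thr2.R0=0 thr2.R1=2
thr0.R0=0 thr2.R0=1 thr2.R1=0
thr0.R0=0 thr2.R0=1 thr2.R1=2
thr0.R0=0 thr2.R0=2 thr2.R1=2
thr0.R0=2 thr2.R0=0 thr2.R1=0
thr0.R0=2 thr2.R0=0 thr2.R1=2
thr0.R0=2 thr2.R0=1 thr2.R1=2
thr0.R0=2 thr2.R0=2 thr2.R1=2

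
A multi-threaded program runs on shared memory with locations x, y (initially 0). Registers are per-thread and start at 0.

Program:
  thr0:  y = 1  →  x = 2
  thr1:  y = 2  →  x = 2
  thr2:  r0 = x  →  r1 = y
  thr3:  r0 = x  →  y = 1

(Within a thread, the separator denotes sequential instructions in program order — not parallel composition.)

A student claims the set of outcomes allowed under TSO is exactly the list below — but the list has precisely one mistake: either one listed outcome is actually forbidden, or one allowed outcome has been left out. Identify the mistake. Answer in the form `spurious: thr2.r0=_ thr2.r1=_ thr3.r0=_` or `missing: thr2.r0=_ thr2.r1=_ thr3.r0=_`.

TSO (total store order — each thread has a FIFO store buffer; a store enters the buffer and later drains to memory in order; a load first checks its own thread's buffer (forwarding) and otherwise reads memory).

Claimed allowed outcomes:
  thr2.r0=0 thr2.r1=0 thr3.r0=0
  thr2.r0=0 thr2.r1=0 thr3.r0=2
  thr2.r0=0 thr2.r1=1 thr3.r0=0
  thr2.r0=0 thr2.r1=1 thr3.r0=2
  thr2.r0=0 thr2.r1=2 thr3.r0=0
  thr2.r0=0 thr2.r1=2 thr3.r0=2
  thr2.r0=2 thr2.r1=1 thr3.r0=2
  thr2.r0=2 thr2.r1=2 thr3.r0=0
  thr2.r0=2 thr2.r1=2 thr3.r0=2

missing: thr2.r0=2 thr2.r1=1 thr3.r0=0

outcome vector order: (thr2.r0,thr2.r1,thr3.r0)
[TSO] allowed = {000 002 010 012 020 022 210 212 220 222}
TSO∖claimed = {210}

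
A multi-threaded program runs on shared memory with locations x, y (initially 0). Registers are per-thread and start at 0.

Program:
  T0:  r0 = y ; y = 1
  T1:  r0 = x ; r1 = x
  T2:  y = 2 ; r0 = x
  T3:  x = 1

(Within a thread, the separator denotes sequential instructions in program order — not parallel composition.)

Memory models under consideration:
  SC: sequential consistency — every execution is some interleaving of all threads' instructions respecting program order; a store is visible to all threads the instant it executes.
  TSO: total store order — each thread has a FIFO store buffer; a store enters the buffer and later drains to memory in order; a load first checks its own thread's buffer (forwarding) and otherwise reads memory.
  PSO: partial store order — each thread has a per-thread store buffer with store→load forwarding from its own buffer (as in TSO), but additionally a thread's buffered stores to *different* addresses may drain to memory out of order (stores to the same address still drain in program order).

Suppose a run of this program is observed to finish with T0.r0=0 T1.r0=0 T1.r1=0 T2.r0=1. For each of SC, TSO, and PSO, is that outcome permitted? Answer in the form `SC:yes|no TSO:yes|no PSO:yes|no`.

outcome vector order: (T0.r0,T1.r0,T1.r1,T2.r0)
[SC] allowed = {(0,0,0,0); (0,0,0,1); (0,0,1,0); (0,0,1,1); (0,1,1,0); (0,1,1,1); (2,0,0,0); (2,0,0,1); (2,0,1,0); (2,0,1,1); (2,1,1,0); (2,1,1,1)}
[TSO] allowed = {(0,0,0,0); (0,0,0,1); (0,0,1,0); (0,0,1,1); (0,1,1,0); (0,1,1,1); (2,0,0,0); (2,0,0,1); (2,0,1,0); (2,0,1,1); (2,1,1,0); (2,1,1,1)}
[PSO] allowed = {(0,0,0,0); (0,0,0,1); (0,0,1,0); (0,0,1,1); (0,1,1,0); (0,1,1,1); (2,0,0,0); (2,0,0,1); (2,0,1,0); (2,0,1,1); (2,1,1,0); (2,1,1,1)}
target (0,0,0,1) ∈ {SC,TSO,PSO}

SC:yes TSO:yes PSO:yes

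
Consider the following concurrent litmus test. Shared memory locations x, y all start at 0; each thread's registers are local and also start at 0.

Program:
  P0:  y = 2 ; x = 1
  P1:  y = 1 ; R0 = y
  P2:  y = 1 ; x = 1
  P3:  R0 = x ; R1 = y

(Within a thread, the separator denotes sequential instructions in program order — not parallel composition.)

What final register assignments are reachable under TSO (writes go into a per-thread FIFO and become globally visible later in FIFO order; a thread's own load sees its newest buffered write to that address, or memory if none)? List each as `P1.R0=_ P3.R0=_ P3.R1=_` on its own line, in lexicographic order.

P1.R0=1 P3.R0=0 P3.R1=0
P1.R0=1 P3.R0=0 P3.R1=1
P1.R0=1 P3.R0=0 P3.R1=2
P1.R0=1 P3.R0=1 P3.R1=1
P1.R0=1 P3.R0=1 P3.R1=2
P1.R0=2 P3.R0=0 P3.R1=0
P1.R0=2 P3.R0=0 P3.R1=1
P1.R0=2 P3.R0=0 P3.R1=2
P1.R0=2 P3.R0=1 P3.R1=1
P1.R0=2 P3.R0=1 P3.R1=2

outcome vector order: (P1.R0,P3.R0,P3.R1)
|TSO outcomes| = 10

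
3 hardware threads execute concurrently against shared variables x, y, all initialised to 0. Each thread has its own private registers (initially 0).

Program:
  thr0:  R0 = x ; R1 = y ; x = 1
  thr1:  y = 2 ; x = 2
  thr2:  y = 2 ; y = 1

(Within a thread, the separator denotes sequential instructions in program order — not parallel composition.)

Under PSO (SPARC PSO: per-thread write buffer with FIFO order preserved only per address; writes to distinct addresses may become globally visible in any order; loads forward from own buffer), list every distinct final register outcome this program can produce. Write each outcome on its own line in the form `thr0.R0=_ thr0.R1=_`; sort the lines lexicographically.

outcome vector order: (thr0.R0,thr0.R1)
|PSO outcomes| = 6

thr0.R0=0 thr0.R1=0
thr0.R0=0 thr0.R1=1
thr0.R0=0 thr0.R1=2
thr0.R0=2 thr0.R1=0
thr0.R0=2 thr0.R1=1
thr0.R0=2 thr0.R1=2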